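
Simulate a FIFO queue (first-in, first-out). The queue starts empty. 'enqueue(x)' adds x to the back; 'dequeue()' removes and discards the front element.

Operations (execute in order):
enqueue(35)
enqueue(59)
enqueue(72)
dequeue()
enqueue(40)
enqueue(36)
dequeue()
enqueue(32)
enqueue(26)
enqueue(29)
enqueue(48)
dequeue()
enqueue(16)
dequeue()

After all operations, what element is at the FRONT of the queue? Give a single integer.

Answer: 36

Derivation:
enqueue(35): queue = [35]
enqueue(59): queue = [35, 59]
enqueue(72): queue = [35, 59, 72]
dequeue(): queue = [59, 72]
enqueue(40): queue = [59, 72, 40]
enqueue(36): queue = [59, 72, 40, 36]
dequeue(): queue = [72, 40, 36]
enqueue(32): queue = [72, 40, 36, 32]
enqueue(26): queue = [72, 40, 36, 32, 26]
enqueue(29): queue = [72, 40, 36, 32, 26, 29]
enqueue(48): queue = [72, 40, 36, 32, 26, 29, 48]
dequeue(): queue = [40, 36, 32, 26, 29, 48]
enqueue(16): queue = [40, 36, 32, 26, 29, 48, 16]
dequeue(): queue = [36, 32, 26, 29, 48, 16]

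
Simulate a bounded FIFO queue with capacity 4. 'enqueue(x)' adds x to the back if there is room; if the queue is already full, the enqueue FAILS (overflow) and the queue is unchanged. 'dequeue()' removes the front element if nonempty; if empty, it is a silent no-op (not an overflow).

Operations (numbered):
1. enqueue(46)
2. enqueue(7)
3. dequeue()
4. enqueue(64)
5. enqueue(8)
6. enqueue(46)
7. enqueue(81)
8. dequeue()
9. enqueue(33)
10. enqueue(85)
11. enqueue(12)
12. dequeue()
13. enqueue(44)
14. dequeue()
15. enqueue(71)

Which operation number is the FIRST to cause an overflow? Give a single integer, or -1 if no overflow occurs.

Answer: 7

Derivation:
1. enqueue(46): size=1
2. enqueue(7): size=2
3. dequeue(): size=1
4. enqueue(64): size=2
5. enqueue(8): size=3
6. enqueue(46): size=4
7. enqueue(81): size=4=cap → OVERFLOW (fail)
8. dequeue(): size=3
9. enqueue(33): size=4
10. enqueue(85): size=4=cap → OVERFLOW (fail)
11. enqueue(12): size=4=cap → OVERFLOW (fail)
12. dequeue(): size=3
13. enqueue(44): size=4
14. dequeue(): size=3
15. enqueue(71): size=4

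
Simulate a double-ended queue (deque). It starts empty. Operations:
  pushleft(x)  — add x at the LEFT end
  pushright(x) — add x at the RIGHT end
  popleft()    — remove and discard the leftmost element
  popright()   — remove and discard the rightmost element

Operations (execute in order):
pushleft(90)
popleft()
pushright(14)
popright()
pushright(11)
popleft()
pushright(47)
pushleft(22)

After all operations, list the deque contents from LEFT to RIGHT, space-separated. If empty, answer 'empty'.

Answer: 22 47

Derivation:
pushleft(90): [90]
popleft(): []
pushright(14): [14]
popright(): []
pushright(11): [11]
popleft(): []
pushright(47): [47]
pushleft(22): [22, 47]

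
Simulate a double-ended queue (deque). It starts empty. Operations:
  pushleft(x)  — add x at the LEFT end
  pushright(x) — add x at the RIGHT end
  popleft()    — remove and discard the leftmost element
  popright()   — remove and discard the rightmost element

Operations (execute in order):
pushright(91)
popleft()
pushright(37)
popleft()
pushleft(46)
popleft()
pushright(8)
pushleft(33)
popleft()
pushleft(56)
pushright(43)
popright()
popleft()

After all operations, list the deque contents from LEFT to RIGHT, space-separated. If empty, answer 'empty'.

pushright(91): [91]
popleft(): []
pushright(37): [37]
popleft(): []
pushleft(46): [46]
popleft(): []
pushright(8): [8]
pushleft(33): [33, 8]
popleft(): [8]
pushleft(56): [56, 8]
pushright(43): [56, 8, 43]
popright(): [56, 8]
popleft(): [8]

Answer: 8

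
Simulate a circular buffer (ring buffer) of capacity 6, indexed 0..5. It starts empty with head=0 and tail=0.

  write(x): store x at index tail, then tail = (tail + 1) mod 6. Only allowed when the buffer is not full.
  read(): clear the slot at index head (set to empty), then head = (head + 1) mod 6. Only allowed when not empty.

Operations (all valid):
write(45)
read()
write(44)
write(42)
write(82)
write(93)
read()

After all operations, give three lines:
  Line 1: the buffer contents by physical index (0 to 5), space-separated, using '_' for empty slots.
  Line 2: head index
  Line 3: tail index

Answer: _ _ 42 82 93 _
2
5

Derivation:
write(45): buf=[45 _ _ _ _ _], head=0, tail=1, size=1
read(): buf=[_ _ _ _ _ _], head=1, tail=1, size=0
write(44): buf=[_ 44 _ _ _ _], head=1, tail=2, size=1
write(42): buf=[_ 44 42 _ _ _], head=1, tail=3, size=2
write(82): buf=[_ 44 42 82 _ _], head=1, tail=4, size=3
write(93): buf=[_ 44 42 82 93 _], head=1, tail=5, size=4
read(): buf=[_ _ 42 82 93 _], head=2, tail=5, size=3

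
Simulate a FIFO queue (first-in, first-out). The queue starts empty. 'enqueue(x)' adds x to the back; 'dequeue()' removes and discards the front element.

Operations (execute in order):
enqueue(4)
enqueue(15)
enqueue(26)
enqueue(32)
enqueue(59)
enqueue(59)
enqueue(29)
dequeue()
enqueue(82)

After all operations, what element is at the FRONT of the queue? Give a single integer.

Answer: 15

Derivation:
enqueue(4): queue = [4]
enqueue(15): queue = [4, 15]
enqueue(26): queue = [4, 15, 26]
enqueue(32): queue = [4, 15, 26, 32]
enqueue(59): queue = [4, 15, 26, 32, 59]
enqueue(59): queue = [4, 15, 26, 32, 59, 59]
enqueue(29): queue = [4, 15, 26, 32, 59, 59, 29]
dequeue(): queue = [15, 26, 32, 59, 59, 29]
enqueue(82): queue = [15, 26, 32, 59, 59, 29, 82]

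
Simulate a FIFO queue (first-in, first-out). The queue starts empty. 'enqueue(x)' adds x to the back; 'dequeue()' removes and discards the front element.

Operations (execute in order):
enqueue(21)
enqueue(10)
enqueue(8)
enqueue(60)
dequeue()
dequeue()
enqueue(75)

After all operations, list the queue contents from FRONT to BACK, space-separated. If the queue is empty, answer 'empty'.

Answer: 8 60 75

Derivation:
enqueue(21): [21]
enqueue(10): [21, 10]
enqueue(8): [21, 10, 8]
enqueue(60): [21, 10, 8, 60]
dequeue(): [10, 8, 60]
dequeue(): [8, 60]
enqueue(75): [8, 60, 75]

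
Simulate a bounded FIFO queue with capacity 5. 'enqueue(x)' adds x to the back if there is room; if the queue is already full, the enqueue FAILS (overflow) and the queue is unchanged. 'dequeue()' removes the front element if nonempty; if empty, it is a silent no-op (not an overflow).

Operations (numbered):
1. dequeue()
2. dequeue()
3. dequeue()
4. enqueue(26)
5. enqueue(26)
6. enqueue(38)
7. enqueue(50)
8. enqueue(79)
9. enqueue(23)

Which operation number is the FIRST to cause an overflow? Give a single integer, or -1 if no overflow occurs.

1. dequeue(): empty, no-op, size=0
2. dequeue(): empty, no-op, size=0
3. dequeue(): empty, no-op, size=0
4. enqueue(26): size=1
5. enqueue(26): size=2
6. enqueue(38): size=3
7. enqueue(50): size=4
8. enqueue(79): size=5
9. enqueue(23): size=5=cap → OVERFLOW (fail)

Answer: 9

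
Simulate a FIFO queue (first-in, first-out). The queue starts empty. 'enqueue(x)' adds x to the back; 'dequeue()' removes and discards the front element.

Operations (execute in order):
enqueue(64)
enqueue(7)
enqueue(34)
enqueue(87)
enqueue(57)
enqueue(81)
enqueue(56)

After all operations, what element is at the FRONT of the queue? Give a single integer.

Answer: 64

Derivation:
enqueue(64): queue = [64]
enqueue(7): queue = [64, 7]
enqueue(34): queue = [64, 7, 34]
enqueue(87): queue = [64, 7, 34, 87]
enqueue(57): queue = [64, 7, 34, 87, 57]
enqueue(81): queue = [64, 7, 34, 87, 57, 81]
enqueue(56): queue = [64, 7, 34, 87, 57, 81, 56]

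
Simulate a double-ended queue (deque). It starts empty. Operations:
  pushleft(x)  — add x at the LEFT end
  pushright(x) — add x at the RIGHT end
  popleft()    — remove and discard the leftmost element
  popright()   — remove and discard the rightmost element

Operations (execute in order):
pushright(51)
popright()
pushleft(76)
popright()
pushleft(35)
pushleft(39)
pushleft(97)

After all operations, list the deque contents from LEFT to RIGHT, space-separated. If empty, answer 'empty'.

pushright(51): [51]
popright(): []
pushleft(76): [76]
popright(): []
pushleft(35): [35]
pushleft(39): [39, 35]
pushleft(97): [97, 39, 35]

Answer: 97 39 35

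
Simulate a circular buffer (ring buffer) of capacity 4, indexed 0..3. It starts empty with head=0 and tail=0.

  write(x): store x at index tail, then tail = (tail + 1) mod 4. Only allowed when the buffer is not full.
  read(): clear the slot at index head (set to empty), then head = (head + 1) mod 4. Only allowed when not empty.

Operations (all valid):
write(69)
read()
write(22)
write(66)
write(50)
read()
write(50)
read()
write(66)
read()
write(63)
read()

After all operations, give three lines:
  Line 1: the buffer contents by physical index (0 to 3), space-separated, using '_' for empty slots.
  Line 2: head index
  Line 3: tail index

write(69): buf=[69 _ _ _], head=0, tail=1, size=1
read(): buf=[_ _ _ _], head=1, tail=1, size=0
write(22): buf=[_ 22 _ _], head=1, tail=2, size=1
write(66): buf=[_ 22 66 _], head=1, tail=3, size=2
write(50): buf=[_ 22 66 50], head=1, tail=0, size=3
read(): buf=[_ _ 66 50], head=2, tail=0, size=2
write(50): buf=[50 _ 66 50], head=2, tail=1, size=3
read(): buf=[50 _ _ 50], head=3, tail=1, size=2
write(66): buf=[50 66 _ 50], head=3, tail=2, size=3
read(): buf=[50 66 _ _], head=0, tail=2, size=2
write(63): buf=[50 66 63 _], head=0, tail=3, size=3
read(): buf=[_ 66 63 _], head=1, tail=3, size=2

Answer: _ 66 63 _
1
3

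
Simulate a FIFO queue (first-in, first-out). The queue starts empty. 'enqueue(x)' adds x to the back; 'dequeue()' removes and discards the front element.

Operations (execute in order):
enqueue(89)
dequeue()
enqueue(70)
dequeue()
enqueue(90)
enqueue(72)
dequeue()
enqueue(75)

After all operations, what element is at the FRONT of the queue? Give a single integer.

Answer: 72

Derivation:
enqueue(89): queue = [89]
dequeue(): queue = []
enqueue(70): queue = [70]
dequeue(): queue = []
enqueue(90): queue = [90]
enqueue(72): queue = [90, 72]
dequeue(): queue = [72]
enqueue(75): queue = [72, 75]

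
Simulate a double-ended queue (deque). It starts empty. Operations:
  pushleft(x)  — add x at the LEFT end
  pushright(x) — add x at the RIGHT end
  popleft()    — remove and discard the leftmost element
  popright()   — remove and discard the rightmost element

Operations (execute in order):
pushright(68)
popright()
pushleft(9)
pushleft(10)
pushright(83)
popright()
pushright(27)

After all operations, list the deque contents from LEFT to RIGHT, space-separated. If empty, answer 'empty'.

Answer: 10 9 27

Derivation:
pushright(68): [68]
popright(): []
pushleft(9): [9]
pushleft(10): [10, 9]
pushright(83): [10, 9, 83]
popright(): [10, 9]
pushright(27): [10, 9, 27]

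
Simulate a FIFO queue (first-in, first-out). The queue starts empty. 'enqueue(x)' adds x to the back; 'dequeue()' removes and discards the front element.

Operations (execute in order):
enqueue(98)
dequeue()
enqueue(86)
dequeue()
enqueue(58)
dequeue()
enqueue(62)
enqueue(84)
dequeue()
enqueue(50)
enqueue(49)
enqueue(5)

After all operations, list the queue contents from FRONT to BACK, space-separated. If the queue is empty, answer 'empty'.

Answer: 84 50 49 5

Derivation:
enqueue(98): [98]
dequeue(): []
enqueue(86): [86]
dequeue(): []
enqueue(58): [58]
dequeue(): []
enqueue(62): [62]
enqueue(84): [62, 84]
dequeue(): [84]
enqueue(50): [84, 50]
enqueue(49): [84, 50, 49]
enqueue(5): [84, 50, 49, 5]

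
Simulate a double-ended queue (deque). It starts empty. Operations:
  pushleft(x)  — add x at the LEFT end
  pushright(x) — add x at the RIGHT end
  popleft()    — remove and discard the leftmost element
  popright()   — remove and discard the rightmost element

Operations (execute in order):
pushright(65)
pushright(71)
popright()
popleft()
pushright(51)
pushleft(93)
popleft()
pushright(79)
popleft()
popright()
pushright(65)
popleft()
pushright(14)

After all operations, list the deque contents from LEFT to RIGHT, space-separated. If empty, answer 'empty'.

Answer: 14

Derivation:
pushright(65): [65]
pushright(71): [65, 71]
popright(): [65]
popleft(): []
pushright(51): [51]
pushleft(93): [93, 51]
popleft(): [51]
pushright(79): [51, 79]
popleft(): [79]
popright(): []
pushright(65): [65]
popleft(): []
pushright(14): [14]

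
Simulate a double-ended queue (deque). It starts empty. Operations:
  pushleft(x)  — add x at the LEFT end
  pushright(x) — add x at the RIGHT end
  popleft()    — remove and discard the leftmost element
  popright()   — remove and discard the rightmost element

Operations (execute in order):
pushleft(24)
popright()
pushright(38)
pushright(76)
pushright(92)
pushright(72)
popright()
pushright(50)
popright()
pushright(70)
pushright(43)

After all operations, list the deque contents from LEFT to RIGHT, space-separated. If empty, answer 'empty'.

pushleft(24): [24]
popright(): []
pushright(38): [38]
pushright(76): [38, 76]
pushright(92): [38, 76, 92]
pushright(72): [38, 76, 92, 72]
popright(): [38, 76, 92]
pushright(50): [38, 76, 92, 50]
popright(): [38, 76, 92]
pushright(70): [38, 76, 92, 70]
pushright(43): [38, 76, 92, 70, 43]

Answer: 38 76 92 70 43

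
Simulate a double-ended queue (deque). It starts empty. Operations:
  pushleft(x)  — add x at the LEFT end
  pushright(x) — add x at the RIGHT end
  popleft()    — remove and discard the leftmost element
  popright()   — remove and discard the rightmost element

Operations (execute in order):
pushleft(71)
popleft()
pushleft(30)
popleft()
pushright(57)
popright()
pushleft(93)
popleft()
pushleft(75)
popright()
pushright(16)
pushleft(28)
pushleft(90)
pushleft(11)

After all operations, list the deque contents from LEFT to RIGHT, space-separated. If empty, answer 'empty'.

pushleft(71): [71]
popleft(): []
pushleft(30): [30]
popleft(): []
pushright(57): [57]
popright(): []
pushleft(93): [93]
popleft(): []
pushleft(75): [75]
popright(): []
pushright(16): [16]
pushleft(28): [28, 16]
pushleft(90): [90, 28, 16]
pushleft(11): [11, 90, 28, 16]

Answer: 11 90 28 16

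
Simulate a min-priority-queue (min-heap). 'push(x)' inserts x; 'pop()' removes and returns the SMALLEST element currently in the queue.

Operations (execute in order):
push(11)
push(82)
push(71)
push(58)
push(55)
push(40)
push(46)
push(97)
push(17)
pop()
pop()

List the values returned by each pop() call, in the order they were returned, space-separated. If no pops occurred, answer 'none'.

Answer: 11 17

Derivation:
push(11): heap contents = [11]
push(82): heap contents = [11, 82]
push(71): heap contents = [11, 71, 82]
push(58): heap contents = [11, 58, 71, 82]
push(55): heap contents = [11, 55, 58, 71, 82]
push(40): heap contents = [11, 40, 55, 58, 71, 82]
push(46): heap contents = [11, 40, 46, 55, 58, 71, 82]
push(97): heap contents = [11, 40, 46, 55, 58, 71, 82, 97]
push(17): heap contents = [11, 17, 40, 46, 55, 58, 71, 82, 97]
pop() → 11: heap contents = [17, 40, 46, 55, 58, 71, 82, 97]
pop() → 17: heap contents = [40, 46, 55, 58, 71, 82, 97]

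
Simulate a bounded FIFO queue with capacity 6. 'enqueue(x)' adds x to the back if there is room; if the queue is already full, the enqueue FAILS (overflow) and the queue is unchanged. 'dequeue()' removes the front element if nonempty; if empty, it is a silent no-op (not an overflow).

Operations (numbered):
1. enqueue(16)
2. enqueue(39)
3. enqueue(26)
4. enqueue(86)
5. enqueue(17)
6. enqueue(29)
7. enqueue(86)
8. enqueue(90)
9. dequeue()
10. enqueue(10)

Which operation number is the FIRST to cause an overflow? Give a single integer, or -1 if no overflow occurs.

1. enqueue(16): size=1
2. enqueue(39): size=2
3. enqueue(26): size=3
4. enqueue(86): size=4
5. enqueue(17): size=5
6. enqueue(29): size=6
7. enqueue(86): size=6=cap → OVERFLOW (fail)
8. enqueue(90): size=6=cap → OVERFLOW (fail)
9. dequeue(): size=5
10. enqueue(10): size=6

Answer: 7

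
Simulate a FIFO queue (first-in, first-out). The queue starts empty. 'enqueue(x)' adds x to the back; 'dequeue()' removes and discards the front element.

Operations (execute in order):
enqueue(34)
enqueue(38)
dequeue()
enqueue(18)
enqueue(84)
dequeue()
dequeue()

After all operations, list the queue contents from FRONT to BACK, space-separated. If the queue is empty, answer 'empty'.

Answer: 84

Derivation:
enqueue(34): [34]
enqueue(38): [34, 38]
dequeue(): [38]
enqueue(18): [38, 18]
enqueue(84): [38, 18, 84]
dequeue(): [18, 84]
dequeue(): [84]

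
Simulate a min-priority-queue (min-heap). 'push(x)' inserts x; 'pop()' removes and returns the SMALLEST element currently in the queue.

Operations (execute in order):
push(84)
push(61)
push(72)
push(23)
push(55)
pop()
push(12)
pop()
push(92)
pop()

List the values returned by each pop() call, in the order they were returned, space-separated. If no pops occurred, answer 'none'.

push(84): heap contents = [84]
push(61): heap contents = [61, 84]
push(72): heap contents = [61, 72, 84]
push(23): heap contents = [23, 61, 72, 84]
push(55): heap contents = [23, 55, 61, 72, 84]
pop() → 23: heap contents = [55, 61, 72, 84]
push(12): heap contents = [12, 55, 61, 72, 84]
pop() → 12: heap contents = [55, 61, 72, 84]
push(92): heap contents = [55, 61, 72, 84, 92]
pop() → 55: heap contents = [61, 72, 84, 92]

Answer: 23 12 55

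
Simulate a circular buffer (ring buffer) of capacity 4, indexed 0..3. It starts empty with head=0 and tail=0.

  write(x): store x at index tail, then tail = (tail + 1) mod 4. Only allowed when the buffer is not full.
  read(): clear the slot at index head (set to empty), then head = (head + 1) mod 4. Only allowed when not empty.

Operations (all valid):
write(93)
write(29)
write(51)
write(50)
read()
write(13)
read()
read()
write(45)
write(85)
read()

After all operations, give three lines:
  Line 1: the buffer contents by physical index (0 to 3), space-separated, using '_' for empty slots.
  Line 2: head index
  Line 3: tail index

Answer: 13 45 85 _
0
3

Derivation:
write(93): buf=[93 _ _ _], head=0, tail=1, size=1
write(29): buf=[93 29 _ _], head=0, tail=2, size=2
write(51): buf=[93 29 51 _], head=0, tail=3, size=3
write(50): buf=[93 29 51 50], head=0, tail=0, size=4
read(): buf=[_ 29 51 50], head=1, tail=0, size=3
write(13): buf=[13 29 51 50], head=1, tail=1, size=4
read(): buf=[13 _ 51 50], head=2, tail=1, size=3
read(): buf=[13 _ _ 50], head=3, tail=1, size=2
write(45): buf=[13 45 _ 50], head=3, tail=2, size=3
write(85): buf=[13 45 85 50], head=3, tail=3, size=4
read(): buf=[13 45 85 _], head=0, tail=3, size=3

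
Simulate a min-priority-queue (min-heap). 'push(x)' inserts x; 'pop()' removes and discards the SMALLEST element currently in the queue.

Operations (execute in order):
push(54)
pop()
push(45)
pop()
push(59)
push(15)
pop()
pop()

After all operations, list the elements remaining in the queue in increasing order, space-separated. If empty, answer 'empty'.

push(54): heap contents = [54]
pop() → 54: heap contents = []
push(45): heap contents = [45]
pop() → 45: heap contents = []
push(59): heap contents = [59]
push(15): heap contents = [15, 59]
pop() → 15: heap contents = [59]
pop() → 59: heap contents = []

Answer: empty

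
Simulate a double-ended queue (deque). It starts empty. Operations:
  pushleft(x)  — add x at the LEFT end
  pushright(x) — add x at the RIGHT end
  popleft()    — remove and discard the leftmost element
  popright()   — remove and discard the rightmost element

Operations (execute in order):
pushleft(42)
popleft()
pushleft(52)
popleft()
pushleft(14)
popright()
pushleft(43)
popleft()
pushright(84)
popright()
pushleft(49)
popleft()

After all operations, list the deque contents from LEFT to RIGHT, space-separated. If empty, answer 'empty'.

pushleft(42): [42]
popleft(): []
pushleft(52): [52]
popleft(): []
pushleft(14): [14]
popright(): []
pushleft(43): [43]
popleft(): []
pushright(84): [84]
popright(): []
pushleft(49): [49]
popleft(): []

Answer: empty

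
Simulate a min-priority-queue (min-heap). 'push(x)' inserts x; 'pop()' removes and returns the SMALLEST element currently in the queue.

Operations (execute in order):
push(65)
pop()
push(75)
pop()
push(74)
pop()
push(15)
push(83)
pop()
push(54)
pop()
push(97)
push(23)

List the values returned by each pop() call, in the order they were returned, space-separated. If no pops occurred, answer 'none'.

push(65): heap contents = [65]
pop() → 65: heap contents = []
push(75): heap contents = [75]
pop() → 75: heap contents = []
push(74): heap contents = [74]
pop() → 74: heap contents = []
push(15): heap contents = [15]
push(83): heap contents = [15, 83]
pop() → 15: heap contents = [83]
push(54): heap contents = [54, 83]
pop() → 54: heap contents = [83]
push(97): heap contents = [83, 97]
push(23): heap contents = [23, 83, 97]

Answer: 65 75 74 15 54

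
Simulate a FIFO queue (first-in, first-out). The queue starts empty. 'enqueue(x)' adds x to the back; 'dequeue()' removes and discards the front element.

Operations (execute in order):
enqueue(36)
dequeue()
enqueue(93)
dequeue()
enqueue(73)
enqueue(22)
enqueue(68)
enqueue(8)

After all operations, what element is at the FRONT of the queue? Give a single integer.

Answer: 73

Derivation:
enqueue(36): queue = [36]
dequeue(): queue = []
enqueue(93): queue = [93]
dequeue(): queue = []
enqueue(73): queue = [73]
enqueue(22): queue = [73, 22]
enqueue(68): queue = [73, 22, 68]
enqueue(8): queue = [73, 22, 68, 8]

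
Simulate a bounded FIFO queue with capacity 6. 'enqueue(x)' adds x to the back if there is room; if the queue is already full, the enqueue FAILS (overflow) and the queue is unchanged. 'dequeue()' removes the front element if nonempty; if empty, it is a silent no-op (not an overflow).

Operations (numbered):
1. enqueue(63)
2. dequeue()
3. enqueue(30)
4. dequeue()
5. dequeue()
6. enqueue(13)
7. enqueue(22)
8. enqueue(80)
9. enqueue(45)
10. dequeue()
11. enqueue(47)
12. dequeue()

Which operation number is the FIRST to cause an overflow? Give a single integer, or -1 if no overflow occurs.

Answer: -1

Derivation:
1. enqueue(63): size=1
2. dequeue(): size=0
3. enqueue(30): size=1
4. dequeue(): size=0
5. dequeue(): empty, no-op, size=0
6. enqueue(13): size=1
7. enqueue(22): size=2
8. enqueue(80): size=3
9. enqueue(45): size=4
10. dequeue(): size=3
11. enqueue(47): size=4
12. dequeue(): size=3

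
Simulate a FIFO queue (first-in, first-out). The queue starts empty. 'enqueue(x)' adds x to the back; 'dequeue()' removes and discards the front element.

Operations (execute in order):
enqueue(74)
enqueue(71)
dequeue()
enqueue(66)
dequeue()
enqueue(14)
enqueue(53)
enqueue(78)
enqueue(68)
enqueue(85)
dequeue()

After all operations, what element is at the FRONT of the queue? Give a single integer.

enqueue(74): queue = [74]
enqueue(71): queue = [74, 71]
dequeue(): queue = [71]
enqueue(66): queue = [71, 66]
dequeue(): queue = [66]
enqueue(14): queue = [66, 14]
enqueue(53): queue = [66, 14, 53]
enqueue(78): queue = [66, 14, 53, 78]
enqueue(68): queue = [66, 14, 53, 78, 68]
enqueue(85): queue = [66, 14, 53, 78, 68, 85]
dequeue(): queue = [14, 53, 78, 68, 85]

Answer: 14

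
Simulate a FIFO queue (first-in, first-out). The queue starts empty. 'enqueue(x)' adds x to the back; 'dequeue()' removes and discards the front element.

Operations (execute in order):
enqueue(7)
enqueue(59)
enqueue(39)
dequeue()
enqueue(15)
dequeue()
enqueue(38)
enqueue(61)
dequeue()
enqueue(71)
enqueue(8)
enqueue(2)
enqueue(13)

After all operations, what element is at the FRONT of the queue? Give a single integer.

enqueue(7): queue = [7]
enqueue(59): queue = [7, 59]
enqueue(39): queue = [7, 59, 39]
dequeue(): queue = [59, 39]
enqueue(15): queue = [59, 39, 15]
dequeue(): queue = [39, 15]
enqueue(38): queue = [39, 15, 38]
enqueue(61): queue = [39, 15, 38, 61]
dequeue(): queue = [15, 38, 61]
enqueue(71): queue = [15, 38, 61, 71]
enqueue(8): queue = [15, 38, 61, 71, 8]
enqueue(2): queue = [15, 38, 61, 71, 8, 2]
enqueue(13): queue = [15, 38, 61, 71, 8, 2, 13]

Answer: 15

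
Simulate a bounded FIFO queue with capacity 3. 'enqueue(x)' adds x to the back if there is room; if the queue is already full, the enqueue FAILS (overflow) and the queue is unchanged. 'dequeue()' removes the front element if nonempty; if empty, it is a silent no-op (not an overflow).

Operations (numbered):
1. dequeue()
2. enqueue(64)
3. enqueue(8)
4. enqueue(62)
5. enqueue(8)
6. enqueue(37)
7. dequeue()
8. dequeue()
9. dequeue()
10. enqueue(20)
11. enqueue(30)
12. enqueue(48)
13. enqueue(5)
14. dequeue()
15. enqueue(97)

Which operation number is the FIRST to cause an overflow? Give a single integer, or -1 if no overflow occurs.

Answer: 5

Derivation:
1. dequeue(): empty, no-op, size=0
2. enqueue(64): size=1
3. enqueue(8): size=2
4. enqueue(62): size=3
5. enqueue(8): size=3=cap → OVERFLOW (fail)
6. enqueue(37): size=3=cap → OVERFLOW (fail)
7. dequeue(): size=2
8. dequeue(): size=1
9. dequeue(): size=0
10. enqueue(20): size=1
11. enqueue(30): size=2
12. enqueue(48): size=3
13. enqueue(5): size=3=cap → OVERFLOW (fail)
14. dequeue(): size=2
15. enqueue(97): size=3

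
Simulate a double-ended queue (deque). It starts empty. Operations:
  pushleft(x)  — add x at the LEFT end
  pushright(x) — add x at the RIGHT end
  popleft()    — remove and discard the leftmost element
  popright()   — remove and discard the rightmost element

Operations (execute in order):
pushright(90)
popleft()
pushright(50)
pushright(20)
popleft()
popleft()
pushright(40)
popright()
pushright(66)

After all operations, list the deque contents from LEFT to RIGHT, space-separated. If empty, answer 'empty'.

pushright(90): [90]
popleft(): []
pushright(50): [50]
pushright(20): [50, 20]
popleft(): [20]
popleft(): []
pushright(40): [40]
popright(): []
pushright(66): [66]

Answer: 66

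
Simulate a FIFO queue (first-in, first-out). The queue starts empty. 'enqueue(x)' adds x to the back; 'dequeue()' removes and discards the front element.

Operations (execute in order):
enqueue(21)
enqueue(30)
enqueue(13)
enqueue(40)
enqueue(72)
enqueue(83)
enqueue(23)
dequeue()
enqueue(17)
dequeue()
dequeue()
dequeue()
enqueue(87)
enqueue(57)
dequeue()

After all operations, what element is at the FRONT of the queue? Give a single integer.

Answer: 83

Derivation:
enqueue(21): queue = [21]
enqueue(30): queue = [21, 30]
enqueue(13): queue = [21, 30, 13]
enqueue(40): queue = [21, 30, 13, 40]
enqueue(72): queue = [21, 30, 13, 40, 72]
enqueue(83): queue = [21, 30, 13, 40, 72, 83]
enqueue(23): queue = [21, 30, 13, 40, 72, 83, 23]
dequeue(): queue = [30, 13, 40, 72, 83, 23]
enqueue(17): queue = [30, 13, 40, 72, 83, 23, 17]
dequeue(): queue = [13, 40, 72, 83, 23, 17]
dequeue(): queue = [40, 72, 83, 23, 17]
dequeue(): queue = [72, 83, 23, 17]
enqueue(87): queue = [72, 83, 23, 17, 87]
enqueue(57): queue = [72, 83, 23, 17, 87, 57]
dequeue(): queue = [83, 23, 17, 87, 57]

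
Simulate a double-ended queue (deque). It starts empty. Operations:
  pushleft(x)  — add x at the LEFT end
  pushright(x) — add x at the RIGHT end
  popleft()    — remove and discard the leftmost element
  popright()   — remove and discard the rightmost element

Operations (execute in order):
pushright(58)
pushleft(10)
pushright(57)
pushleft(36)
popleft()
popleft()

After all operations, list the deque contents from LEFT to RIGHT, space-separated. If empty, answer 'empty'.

pushright(58): [58]
pushleft(10): [10, 58]
pushright(57): [10, 58, 57]
pushleft(36): [36, 10, 58, 57]
popleft(): [10, 58, 57]
popleft(): [58, 57]

Answer: 58 57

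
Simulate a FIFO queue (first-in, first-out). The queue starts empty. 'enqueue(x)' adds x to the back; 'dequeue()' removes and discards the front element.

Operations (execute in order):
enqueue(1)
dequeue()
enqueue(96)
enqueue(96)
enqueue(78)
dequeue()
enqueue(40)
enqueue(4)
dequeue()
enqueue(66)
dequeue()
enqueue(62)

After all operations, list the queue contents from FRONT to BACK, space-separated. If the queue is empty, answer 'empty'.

Answer: 40 4 66 62

Derivation:
enqueue(1): [1]
dequeue(): []
enqueue(96): [96]
enqueue(96): [96, 96]
enqueue(78): [96, 96, 78]
dequeue(): [96, 78]
enqueue(40): [96, 78, 40]
enqueue(4): [96, 78, 40, 4]
dequeue(): [78, 40, 4]
enqueue(66): [78, 40, 4, 66]
dequeue(): [40, 4, 66]
enqueue(62): [40, 4, 66, 62]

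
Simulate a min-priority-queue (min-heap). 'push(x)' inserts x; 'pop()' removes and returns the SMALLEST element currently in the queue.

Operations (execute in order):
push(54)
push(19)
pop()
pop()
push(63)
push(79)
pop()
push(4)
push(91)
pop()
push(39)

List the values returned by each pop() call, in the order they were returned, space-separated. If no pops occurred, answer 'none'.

Answer: 19 54 63 4

Derivation:
push(54): heap contents = [54]
push(19): heap contents = [19, 54]
pop() → 19: heap contents = [54]
pop() → 54: heap contents = []
push(63): heap contents = [63]
push(79): heap contents = [63, 79]
pop() → 63: heap contents = [79]
push(4): heap contents = [4, 79]
push(91): heap contents = [4, 79, 91]
pop() → 4: heap contents = [79, 91]
push(39): heap contents = [39, 79, 91]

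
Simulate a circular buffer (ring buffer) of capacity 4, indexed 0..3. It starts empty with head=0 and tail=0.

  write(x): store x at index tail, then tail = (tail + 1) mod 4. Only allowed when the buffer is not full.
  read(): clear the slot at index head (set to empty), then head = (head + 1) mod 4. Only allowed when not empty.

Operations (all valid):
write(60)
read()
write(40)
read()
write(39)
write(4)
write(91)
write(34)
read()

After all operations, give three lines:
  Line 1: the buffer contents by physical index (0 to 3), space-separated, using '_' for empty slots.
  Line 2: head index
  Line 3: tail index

write(60): buf=[60 _ _ _], head=0, tail=1, size=1
read(): buf=[_ _ _ _], head=1, tail=1, size=0
write(40): buf=[_ 40 _ _], head=1, tail=2, size=1
read(): buf=[_ _ _ _], head=2, tail=2, size=0
write(39): buf=[_ _ 39 _], head=2, tail=3, size=1
write(4): buf=[_ _ 39 4], head=2, tail=0, size=2
write(91): buf=[91 _ 39 4], head=2, tail=1, size=3
write(34): buf=[91 34 39 4], head=2, tail=2, size=4
read(): buf=[91 34 _ 4], head=3, tail=2, size=3

Answer: 91 34 _ 4
3
2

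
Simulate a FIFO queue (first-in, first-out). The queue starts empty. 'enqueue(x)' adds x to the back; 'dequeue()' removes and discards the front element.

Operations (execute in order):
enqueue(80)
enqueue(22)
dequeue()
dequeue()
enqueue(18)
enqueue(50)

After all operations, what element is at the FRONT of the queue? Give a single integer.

enqueue(80): queue = [80]
enqueue(22): queue = [80, 22]
dequeue(): queue = [22]
dequeue(): queue = []
enqueue(18): queue = [18]
enqueue(50): queue = [18, 50]

Answer: 18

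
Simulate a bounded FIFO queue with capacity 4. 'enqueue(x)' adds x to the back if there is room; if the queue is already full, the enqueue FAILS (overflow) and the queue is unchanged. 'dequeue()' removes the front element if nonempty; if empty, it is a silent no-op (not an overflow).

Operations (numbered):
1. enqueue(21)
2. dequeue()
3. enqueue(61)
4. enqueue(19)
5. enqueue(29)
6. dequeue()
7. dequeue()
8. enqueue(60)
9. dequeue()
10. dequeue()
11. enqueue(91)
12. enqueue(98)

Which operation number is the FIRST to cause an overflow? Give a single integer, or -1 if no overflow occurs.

1. enqueue(21): size=1
2. dequeue(): size=0
3. enqueue(61): size=1
4. enqueue(19): size=2
5. enqueue(29): size=3
6. dequeue(): size=2
7. dequeue(): size=1
8. enqueue(60): size=2
9. dequeue(): size=1
10. dequeue(): size=0
11. enqueue(91): size=1
12. enqueue(98): size=2

Answer: -1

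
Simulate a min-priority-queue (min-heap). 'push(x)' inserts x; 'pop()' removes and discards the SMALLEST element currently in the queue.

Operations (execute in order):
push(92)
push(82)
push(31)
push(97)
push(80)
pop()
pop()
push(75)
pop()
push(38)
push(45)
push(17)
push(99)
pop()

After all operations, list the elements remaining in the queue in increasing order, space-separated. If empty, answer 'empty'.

push(92): heap contents = [92]
push(82): heap contents = [82, 92]
push(31): heap contents = [31, 82, 92]
push(97): heap contents = [31, 82, 92, 97]
push(80): heap contents = [31, 80, 82, 92, 97]
pop() → 31: heap contents = [80, 82, 92, 97]
pop() → 80: heap contents = [82, 92, 97]
push(75): heap contents = [75, 82, 92, 97]
pop() → 75: heap contents = [82, 92, 97]
push(38): heap contents = [38, 82, 92, 97]
push(45): heap contents = [38, 45, 82, 92, 97]
push(17): heap contents = [17, 38, 45, 82, 92, 97]
push(99): heap contents = [17, 38, 45, 82, 92, 97, 99]
pop() → 17: heap contents = [38, 45, 82, 92, 97, 99]

Answer: 38 45 82 92 97 99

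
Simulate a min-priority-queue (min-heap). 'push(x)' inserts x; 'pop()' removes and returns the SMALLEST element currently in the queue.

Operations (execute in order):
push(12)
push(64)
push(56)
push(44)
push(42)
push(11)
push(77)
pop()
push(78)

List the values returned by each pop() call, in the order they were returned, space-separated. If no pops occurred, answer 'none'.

Answer: 11

Derivation:
push(12): heap contents = [12]
push(64): heap contents = [12, 64]
push(56): heap contents = [12, 56, 64]
push(44): heap contents = [12, 44, 56, 64]
push(42): heap contents = [12, 42, 44, 56, 64]
push(11): heap contents = [11, 12, 42, 44, 56, 64]
push(77): heap contents = [11, 12, 42, 44, 56, 64, 77]
pop() → 11: heap contents = [12, 42, 44, 56, 64, 77]
push(78): heap contents = [12, 42, 44, 56, 64, 77, 78]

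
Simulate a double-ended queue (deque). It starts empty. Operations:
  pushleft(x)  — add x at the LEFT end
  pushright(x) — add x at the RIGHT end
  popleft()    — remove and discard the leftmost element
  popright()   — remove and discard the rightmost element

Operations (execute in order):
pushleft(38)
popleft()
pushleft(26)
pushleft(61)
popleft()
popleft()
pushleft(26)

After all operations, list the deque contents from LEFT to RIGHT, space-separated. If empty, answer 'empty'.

pushleft(38): [38]
popleft(): []
pushleft(26): [26]
pushleft(61): [61, 26]
popleft(): [26]
popleft(): []
pushleft(26): [26]

Answer: 26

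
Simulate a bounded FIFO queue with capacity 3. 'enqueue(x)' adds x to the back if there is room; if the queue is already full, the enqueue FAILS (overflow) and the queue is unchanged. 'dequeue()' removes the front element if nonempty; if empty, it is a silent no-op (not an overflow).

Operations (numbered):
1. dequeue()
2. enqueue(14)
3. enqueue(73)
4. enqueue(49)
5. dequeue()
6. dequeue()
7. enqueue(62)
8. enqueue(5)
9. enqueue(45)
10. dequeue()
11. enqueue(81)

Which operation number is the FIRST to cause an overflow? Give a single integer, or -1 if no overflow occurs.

1. dequeue(): empty, no-op, size=0
2. enqueue(14): size=1
3. enqueue(73): size=2
4. enqueue(49): size=3
5. dequeue(): size=2
6. dequeue(): size=1
7. enqueue(62): size=2
8. enqueue(5): size=3
9. enqueue(45): size=3=cap → OVERFLOW (fail)
10. dequeue(): size=2
11. enqueue(81): size=3

Answer: 9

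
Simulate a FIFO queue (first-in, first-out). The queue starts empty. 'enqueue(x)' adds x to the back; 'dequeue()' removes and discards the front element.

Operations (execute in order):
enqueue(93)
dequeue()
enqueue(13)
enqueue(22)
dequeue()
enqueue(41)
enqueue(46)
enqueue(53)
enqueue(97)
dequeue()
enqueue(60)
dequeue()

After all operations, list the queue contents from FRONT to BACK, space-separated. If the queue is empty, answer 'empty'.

Answer: 46 53 97 60

Derivation:
enqueue(93): [93]
dequeue(): []
enqueue(13): [13]
enqueue(22): [13, 22]
dequeue(): [22]
enqueue(41): [22, 41]
enqueue(46): [22, 41, 46]
enqueue(53): [22, 41, 46, 53]
enqueue(97): [22, 41, 46, 53, 97]
dequeue(): [41, 46, 53, 97]
enqueue(60): [41, 46, 53, 97, 60]
dequeue(): [46, 53, 97, 60]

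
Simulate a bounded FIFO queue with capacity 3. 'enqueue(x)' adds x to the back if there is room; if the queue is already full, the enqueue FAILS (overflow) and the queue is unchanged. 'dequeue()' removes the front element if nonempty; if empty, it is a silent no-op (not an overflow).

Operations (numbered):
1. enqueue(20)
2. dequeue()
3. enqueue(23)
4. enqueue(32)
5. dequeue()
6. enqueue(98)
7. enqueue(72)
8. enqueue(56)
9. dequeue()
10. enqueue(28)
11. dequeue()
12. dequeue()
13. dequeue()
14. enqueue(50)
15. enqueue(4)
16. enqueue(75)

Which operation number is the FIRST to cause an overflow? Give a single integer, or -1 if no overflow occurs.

Answer: 8

Derivation:
1. enqueue(20): size=1
2. dequeue(): size=0
3. enqueue(23): size=1
4. enqueue(32): size=2
5. dequeue(): size=1
6. enqueue(98): size=2
7. enqueue(72): size=3
8. enqueue(56): size=3=cap → OVERFLOW (fail)
9. dequeue(): size=2
10. enqueue(28): size=3
11. dequeue(): size=2
12. dequeue(): size=1
13. dequeue(): size=0
14. enqueue(50): size=1
15. enqueue(4): size=2
16. enqueue(75): size=3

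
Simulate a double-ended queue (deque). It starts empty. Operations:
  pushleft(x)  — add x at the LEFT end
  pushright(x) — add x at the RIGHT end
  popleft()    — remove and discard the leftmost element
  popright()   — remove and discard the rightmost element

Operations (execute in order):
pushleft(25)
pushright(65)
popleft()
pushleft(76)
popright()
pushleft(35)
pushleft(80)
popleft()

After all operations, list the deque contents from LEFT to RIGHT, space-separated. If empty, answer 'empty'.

pushleft(25): [25]
pushright(65): [25, 65]
popleft(): [65]
pushleft(76): [76, 65]
popright(): [76]
pushleft(35): [35, 76]
pushleft(80): [80, 35, 76]
popleft(): [35, 76]

Answer: 35 76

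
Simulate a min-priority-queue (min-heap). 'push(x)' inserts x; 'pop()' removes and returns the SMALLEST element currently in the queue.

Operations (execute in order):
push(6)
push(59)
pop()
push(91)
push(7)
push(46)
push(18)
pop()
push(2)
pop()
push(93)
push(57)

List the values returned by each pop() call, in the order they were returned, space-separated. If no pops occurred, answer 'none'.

push(6): heap contents = [6]
push(59): heap contents = [6, 59]
pop() → 6: heap contents = [59]
push(91): heap contents = [59, 91]
push(7): heap contents = [7, 59, 91]
push(46): heap contents = [7, 46, 59, 91]
push(18): heap contents = [7, 18, 46, 59, 91]
pop() → 7: heap contents = [18, 46, 59, 91]
push(2): heap contents = [2, 18, 46, 59, 91]
pop() → 2: heap contents = [18, 46, 59, 91]
push(93): heap contents = [18, 46, 59, 91, 93]
push(57): heap contents = [18, 46, 57, 59, 91, 93]

Answer: 6 7 2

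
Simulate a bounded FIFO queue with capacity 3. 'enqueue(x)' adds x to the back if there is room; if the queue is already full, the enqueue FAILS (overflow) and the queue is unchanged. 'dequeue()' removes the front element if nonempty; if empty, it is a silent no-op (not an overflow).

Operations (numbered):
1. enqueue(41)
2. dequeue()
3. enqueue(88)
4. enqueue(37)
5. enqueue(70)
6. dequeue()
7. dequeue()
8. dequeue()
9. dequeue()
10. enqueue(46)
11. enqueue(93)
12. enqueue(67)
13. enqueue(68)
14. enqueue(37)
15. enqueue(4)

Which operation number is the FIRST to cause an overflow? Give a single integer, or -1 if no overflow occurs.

1. enqueue(41): size=1
2. dequeue(): size=0
3. enqueue(88): size=1
4. enqueue(37): size=2
5. enqueue(70): size=3
6. dequeue(): size=2
7. dequeue(): size=1
8. dequeue(): size=0
9. dequeue(): empty, no-op, size=0
10. enqueue(46): size=1
11. enqueue(93): size=2
12. enqueue(67): size=3
13. enqueue(68): size=3=cap → OVERFLOW (fail)
14. enqueue(37): size=3=cap → OVERFLOW (fail)
15. enqueue(4): size=3=cap → OVERFLOW (fail)

Answer: 13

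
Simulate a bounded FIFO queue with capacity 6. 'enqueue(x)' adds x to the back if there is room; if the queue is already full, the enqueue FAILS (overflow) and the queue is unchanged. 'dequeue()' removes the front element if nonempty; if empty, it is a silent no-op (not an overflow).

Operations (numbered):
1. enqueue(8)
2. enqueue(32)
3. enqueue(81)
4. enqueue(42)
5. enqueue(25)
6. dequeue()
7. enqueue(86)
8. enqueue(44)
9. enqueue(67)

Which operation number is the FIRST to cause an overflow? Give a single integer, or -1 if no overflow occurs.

Answer: 9

Derivation:
1. enqueue(8): size=1
2. enqueue(32): size=2
3. enqueue(81): size=3
4. enqueue(42): size=4
5. enqueue(25): size=5
6. dequeue(): size=4
7. enqueue(86): size=5
8. enqueue(44): size=6
9. enqueue(67): size=6=cap → OVERFLOW (fail)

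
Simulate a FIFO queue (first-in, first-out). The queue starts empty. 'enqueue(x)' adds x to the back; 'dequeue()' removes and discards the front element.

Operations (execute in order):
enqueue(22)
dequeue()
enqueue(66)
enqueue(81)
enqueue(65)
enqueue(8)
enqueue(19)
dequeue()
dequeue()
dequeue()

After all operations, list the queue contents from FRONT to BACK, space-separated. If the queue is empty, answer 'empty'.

enqueue(22): [22]
dequeue(): []
enqueue(66): [66]
enqueue(81): [66, 81]
enqueue(65): [66, 81, 65]
enqueue(8): [66, 81, 65, 8]
enqueue(19): [66, 81, 65, 8, 19]
dequeue(): [81, 65, 8, 19]
dequeue(): [65, 8, 19]
dequeue(): [8, 19]

Answer: 8 19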